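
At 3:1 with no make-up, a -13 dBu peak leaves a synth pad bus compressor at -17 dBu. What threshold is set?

-19 dBu

Gain reduction = -13 − (-17) = 4 dB; output overshoot = GR / (R − 1) = 4 / 2 = 2 dB.
Threshold = output − output overshoot = -17 − 2 = -19 dBu.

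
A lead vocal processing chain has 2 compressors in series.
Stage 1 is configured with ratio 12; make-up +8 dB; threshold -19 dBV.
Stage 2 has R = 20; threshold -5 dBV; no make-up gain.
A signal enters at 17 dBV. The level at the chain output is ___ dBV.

-8 dBV

Stage 1: overshoot 36 dB → 36/12 = 3 dB → -16 dBV; +8 dB make-up → -8 dBV.
Stage 2: -8 dBV is at or below the -5 dBV threshold — no compression; output -8 dBV.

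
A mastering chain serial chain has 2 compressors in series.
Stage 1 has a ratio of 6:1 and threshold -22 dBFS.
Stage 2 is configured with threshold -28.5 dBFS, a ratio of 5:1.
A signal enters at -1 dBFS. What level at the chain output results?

Stage 1: overshoot 21 dB → 21/6 = 3.5 dB → -18.5 dBFS.
Stage 2: 10 dB above -28.5 dBFS, reduced 5:1 to 2 dB above → -26.5 dBFS.

-26.5 dBFS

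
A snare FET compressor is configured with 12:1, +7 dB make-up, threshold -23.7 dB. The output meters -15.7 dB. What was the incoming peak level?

Stripping the +7 dB make-up gives -22.7 dB at the gain stage.
Post-compression overshoot = -22.7 − (-23.7) = 1 dB.
Undo the ratio: input overshoot = 1 × 12 = 12 dB, giving input = -11.7 dB.

-11.7 dB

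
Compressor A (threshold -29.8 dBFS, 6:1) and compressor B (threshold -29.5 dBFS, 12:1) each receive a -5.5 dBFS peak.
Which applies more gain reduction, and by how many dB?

A: overshoot 24.3 dB → output overshoot 4.05 dB → GR 20.25 dB.
B: overshoot 24 dB → output overshoot 2 dB → GR 22 dB.
Difference: 1.75 dB in favour of B.

B, by 1.75 dB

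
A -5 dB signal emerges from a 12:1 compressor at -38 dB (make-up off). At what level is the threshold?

-41 dB

Gain reduction = -5 − (-38) = 33 dB; output overshoot = GR / (R − 1) = 33 / 11 = 3 dB.
Threshold = output − output overshoot = -38 − 3 = -41 dB.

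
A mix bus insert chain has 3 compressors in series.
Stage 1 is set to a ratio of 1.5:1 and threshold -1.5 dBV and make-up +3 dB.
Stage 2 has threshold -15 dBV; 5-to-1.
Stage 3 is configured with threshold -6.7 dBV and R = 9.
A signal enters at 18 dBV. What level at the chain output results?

-9.1 dBV

Stage 1: 18 dBV is 19.5 dB over -1.5 dBV; at 1.5:1 that becomes 13 dB over, giving 11.5 dBV; +3 dB make-up → 14.5 dBV.
Stage 2: 14.5 dBV is 29.5 dB over -15 dBV; at 5:1 that becomes 5.9 dB over, giving -9.1 dBV.
Stage 3: -9.1 dBV ≤ -6.7 dBV, so stage 3 doesn't engage; output -9.1 dBV.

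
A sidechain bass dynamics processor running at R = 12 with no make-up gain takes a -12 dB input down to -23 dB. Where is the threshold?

-24 dB

Gain reduction = -12 − (-23) = 11 dB; output overshoot = GR / (R − 1) = 11 / 11 = 1 dB.
Threshold = output − output overshoot = -23 − 1 = -24 dB.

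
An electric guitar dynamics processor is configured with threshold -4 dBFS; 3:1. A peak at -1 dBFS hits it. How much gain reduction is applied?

2 dB

The signal is 3 dB above threshold.
At 3:1, output sits 3/3 = 1 dB above threshold.
So the signal is attenuated by 3 − 1 = 2 dB.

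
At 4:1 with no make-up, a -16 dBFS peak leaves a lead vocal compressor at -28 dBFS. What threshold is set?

-32 dBFS

Let T be the threshold. Output overshoot = (input overshoot)/R, so -28 − T = (-16 − T)/4.
4·(-28 − T) = -16 − T → 3·T = -112 − (-16) = -96.
T = -96/3 = -32 dBFS.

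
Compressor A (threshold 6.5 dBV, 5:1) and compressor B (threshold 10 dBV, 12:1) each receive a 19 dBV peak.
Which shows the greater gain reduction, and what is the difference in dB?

A, by 1.75 dB

A: overshoot 12.5 dB → output overshoot 2.5 dB → GR 10 dB.
B: overshoot 9 dB → output overshoot 0.75 dB → GR 8.25 dB.
A reduces 1.75 dB more.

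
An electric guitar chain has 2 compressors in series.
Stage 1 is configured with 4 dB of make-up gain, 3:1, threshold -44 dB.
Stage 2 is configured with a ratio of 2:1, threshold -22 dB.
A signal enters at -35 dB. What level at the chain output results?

-37 dB

Stage 1: 9 dB above -44 dB, reduced 3:1 to 3 dB above → -41 dB; +4 dB make-up → -37 dB.
Stage 2: -37 dB is at or below the -22 dB threshold — no compression; output -37 dB.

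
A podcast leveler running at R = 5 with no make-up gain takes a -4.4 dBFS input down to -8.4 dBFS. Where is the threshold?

-9.4 dBFS

Let T be the threshold. Output overshoot = (input overshoot)/R, so -8.4 − T = (-4.4 − T)/5.
5·(-8.4 − T) = -4.4 − T → 4·T = -42 − (-4.4) = -37.6.
T = -37.6/4 = -9.4 dBFS.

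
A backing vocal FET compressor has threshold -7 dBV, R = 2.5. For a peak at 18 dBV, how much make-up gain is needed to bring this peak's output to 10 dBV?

The peak compresses to -7 + 25/2.5 = 3 dBV.
To reach 10 dBV requires 10 − 3 = 7 dB of make-up.

7 dB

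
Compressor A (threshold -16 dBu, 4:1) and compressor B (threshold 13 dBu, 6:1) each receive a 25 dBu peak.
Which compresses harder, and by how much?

A: GR = 41 − 41/4 = 30.75 dB.
B: GR = 12 − 12/6 = 10 dB.
Difference: 20.75 dB in favour of A.

A, by 20.75 dB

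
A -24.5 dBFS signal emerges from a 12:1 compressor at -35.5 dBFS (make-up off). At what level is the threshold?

-36.5 dBFS

Input is 12 dB above T (since output overshoot × R = input overshoot: (-35.5 − T)·12 = -24.5 − T gives T = -36.5 dBFS).
Check: -36.5 + (-24.5 − (-36.5))/12 = -36.5 + 1 = -35.5 dBFS. ✓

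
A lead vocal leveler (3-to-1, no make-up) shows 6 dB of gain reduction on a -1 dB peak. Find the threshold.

Let T be the threshold. Output overshoot = (input overshoot)/R, so -7 − T = (-1 − T)/3.
3·(-7 − T) = -1 − T → 2·T = -21 − (-1) = -20.
T = -20/2 = -10 dB.

-10 dB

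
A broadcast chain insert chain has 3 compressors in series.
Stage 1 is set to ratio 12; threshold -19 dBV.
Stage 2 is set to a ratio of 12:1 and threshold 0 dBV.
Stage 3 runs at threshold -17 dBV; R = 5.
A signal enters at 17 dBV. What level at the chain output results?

-16.8 dBV

Stage 1: 36 dB above -19 dBV, reduced 12:1 to 3 dB above → -16 dBV.
Stage 2: -16 dBV ≤ 0 dBV, so stage 2 doesn't engage; output -16 dBV.
Stage 3: overshoot 1 dB → 1/5 = 0.2 dB → -16.8 dBV.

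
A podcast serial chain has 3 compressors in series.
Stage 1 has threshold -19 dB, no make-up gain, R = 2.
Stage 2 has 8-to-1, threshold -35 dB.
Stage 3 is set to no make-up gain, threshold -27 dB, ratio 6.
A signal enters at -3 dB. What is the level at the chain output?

Stage 1: -3 dB is 16 dB over -19 dB; at 2:1 that becomes 8 dB over, giving -11 dB.
Stage 2: overshoot 24 dB → 24/8 = 3 dB → -32 dB.
Stage 3: -32 dB is at or below the -27 dB threshold — no compression; output -32 dB.

-32 dB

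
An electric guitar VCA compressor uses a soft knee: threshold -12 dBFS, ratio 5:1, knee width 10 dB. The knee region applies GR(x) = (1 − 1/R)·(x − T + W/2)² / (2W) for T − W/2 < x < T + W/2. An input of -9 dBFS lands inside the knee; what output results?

x − T + W/2 = -9 − (-12) + 5 = 8.
GR = (1 − 1/5) × 8² / 20 = 0.8 × 64 / 20 = 2.56 dB.
Output = -9 − 2.56 = -11.56 dBFS.

-11.56 dBFS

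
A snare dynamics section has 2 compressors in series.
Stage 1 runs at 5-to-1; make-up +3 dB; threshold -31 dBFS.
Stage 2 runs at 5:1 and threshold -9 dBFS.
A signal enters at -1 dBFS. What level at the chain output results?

Stage 1: 30 dB above -31 dBFS, reduced 5:1 to 6 dB above → -25 dBFS; +3 dB make-up → -22 dBFS.
Stage 2: -22 dBFS ≤ -9 dBFS, so stage 2 doesn't engage; output -22 dBFS.

-22 dBFS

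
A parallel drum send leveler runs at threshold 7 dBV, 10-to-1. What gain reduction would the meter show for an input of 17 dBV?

17 dBV exceeds the threshold by 10 dB.
At 10:1, output sits 10/10 = 1 dB above threshold.
Gain reduction = 10 − 1 = 9 dB.

9 dB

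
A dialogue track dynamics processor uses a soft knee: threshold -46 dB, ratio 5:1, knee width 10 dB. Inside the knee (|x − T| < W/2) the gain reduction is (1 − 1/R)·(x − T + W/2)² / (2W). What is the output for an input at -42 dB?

-45.24 dB

x − T + W/2 = -42 − (-46) + 5 = 9.
GR = (1 − 1/5) × 9² / 20 = 0.8 × 81 / 20 = 3.24 dB.
Output = -42 − 3.24 = -45.24 dB.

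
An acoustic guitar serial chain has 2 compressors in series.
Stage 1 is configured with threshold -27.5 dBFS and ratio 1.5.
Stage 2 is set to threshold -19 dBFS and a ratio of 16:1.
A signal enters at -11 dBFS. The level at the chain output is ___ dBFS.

-18.84375 dBFS

Stage 1: 16.5 dB above -27.5 dBFS, reduced 1.5:1 to 11 dB above → -16.5 dBFS.
Stage 2: -16.5 dBFS is 2.5 dB over -19 dBFS; at 16:1 that becomes 0.15625 dB over, giving -18.84375 dBFS.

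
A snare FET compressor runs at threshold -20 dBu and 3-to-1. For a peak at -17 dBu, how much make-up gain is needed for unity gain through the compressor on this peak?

The peak compresses to -20 + 3/3 = -19 dBu.
To reach -17 dBu requires -17 − (-19) = 2 dB of make-up.

2 dB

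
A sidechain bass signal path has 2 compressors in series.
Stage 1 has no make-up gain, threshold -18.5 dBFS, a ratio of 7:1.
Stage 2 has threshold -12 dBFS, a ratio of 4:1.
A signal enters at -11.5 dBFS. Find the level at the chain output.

-17.5 dBFS

Stage 1: 7 dB above -18.5 dBFS, reduced 7:1 to 1 dB above → -17.5 dBFS.
Stage 2: below threshold (-17.5 ≤ -12); passes unchanged; output -17.5 dBFS.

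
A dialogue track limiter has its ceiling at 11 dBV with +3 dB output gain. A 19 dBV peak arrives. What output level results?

A brickwall limiter is an ∞:1 compressor: any input above the ceiling is clamped to 11 dBV.
Output gain then adds 3 dB: 11 + 3 = 14 dBV.

14 dBV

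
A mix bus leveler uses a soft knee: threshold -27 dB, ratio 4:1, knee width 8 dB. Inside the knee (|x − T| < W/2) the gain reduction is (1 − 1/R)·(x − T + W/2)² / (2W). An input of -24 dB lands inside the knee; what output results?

-26.296875 dB

x − T + W/2 = -24 − (-27) + 4 = 7.
GR = (1 − 1/4) × 7² / 16 = 0.75 × 49 / 16 = 2.296875 dB.
Output = -24 − 2.296875 = -26.296875 dB.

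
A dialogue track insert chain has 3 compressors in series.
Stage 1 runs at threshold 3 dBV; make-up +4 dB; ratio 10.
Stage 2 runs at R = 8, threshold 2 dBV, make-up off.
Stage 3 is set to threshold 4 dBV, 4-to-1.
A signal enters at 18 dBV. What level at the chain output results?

2.8125 dBV

Stage 1: 15 dB above 3 dBV, reduced 10:1 to 1.5 dB above → 4.5 dBV; +4 dB make-up → 8.5 dBV.
Stage 2: 8.5 dBV is 6.5 dB over 2 dBV; at 8:1 that becomes 0.8125 dB over, giving 2.8125 dBV.
Stage 3: 2.8125 dBV ≤ 4 dBV, so stage 3 doesn't engage; output 2.8125 dBV.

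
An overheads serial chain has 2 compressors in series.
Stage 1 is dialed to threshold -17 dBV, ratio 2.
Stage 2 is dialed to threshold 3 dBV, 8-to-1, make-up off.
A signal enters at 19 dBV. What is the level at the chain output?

1 dBV

Stage 1: overshoot 36 dB → 36/2 = 18 dB → 1 dBV.
Stage 2: 1 dBV is at or below the 3 dBV threshold — no compression; output 1 dBV.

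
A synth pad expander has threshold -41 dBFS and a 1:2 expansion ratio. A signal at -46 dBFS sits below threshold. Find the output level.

-51 dBFS

Undershoot = (-41) − (-46) = 5 dB.
At 1:2, that expands to 10 dB under threshold.
Output = -41 − 10 = -51 dBFS.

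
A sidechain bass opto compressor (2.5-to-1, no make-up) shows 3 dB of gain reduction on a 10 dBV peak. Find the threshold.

Let T be the threshold. Output overshoot = (input overshoot)/R, so 7 − T = (10 − T)/2.5.
2.5·(7 − T) = 10 − T → 1.5·T = 17.5 − 10 = 7.5.
T = 7.5/1.5 = 5 dBV.

5 dBV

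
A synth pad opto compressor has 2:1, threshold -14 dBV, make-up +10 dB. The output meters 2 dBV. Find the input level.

-2 dBV

Stripping the +10 dB make-up gives -8 dBV at the gain stage.
The compressed level sits -8 − (-14) = 6 dB over threshold.
Input overshoot = R × output overshoot = 12 dB → input = -14 + 12 = -2 dBV.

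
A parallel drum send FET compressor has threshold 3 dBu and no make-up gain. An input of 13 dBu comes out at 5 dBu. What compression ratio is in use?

Input overshoot = 13 − 3 = 10 dB; output overshoot = 5 − 3 = 2 dB.
Ratio = 10 / 2 = 5.

5:1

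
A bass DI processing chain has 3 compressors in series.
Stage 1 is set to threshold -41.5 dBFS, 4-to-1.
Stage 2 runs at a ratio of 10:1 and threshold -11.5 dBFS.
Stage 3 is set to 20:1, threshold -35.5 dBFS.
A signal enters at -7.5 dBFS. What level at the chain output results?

Stage 1: 34 dB above -41.5 dBFS, reduced 4:1 to 8.5 dB above → -33 dBFS.
Stage 2: -33 dBFS ≤ -11.5 dBFS, so stage 2 doesn't engage; output -33 dBFS.
Stage 3: 2.5 dB above -35.5 dBFS, reduced 20:1 to 0.125 dB above → -35.375 dBFS.

-35.375 dBFS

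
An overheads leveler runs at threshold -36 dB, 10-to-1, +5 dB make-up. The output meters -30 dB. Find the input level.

Remove make-up: -30 − 5 = -35 dB.
That's 1 dB above the -36 dB threshold.
Undo the ratio: input overshoot = 1 × 10 = 10 dB, giving input = -26 dB.

-26 dB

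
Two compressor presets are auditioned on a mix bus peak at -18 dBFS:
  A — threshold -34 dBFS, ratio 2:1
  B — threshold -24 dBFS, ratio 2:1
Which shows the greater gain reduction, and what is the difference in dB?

A, by 5 dB

A: 16 dB over, compressed to 8 dB over, so 8 dB of GR.
B: 6 dB over, compressed to 3 dB over, so 3 dB of GR.
A reduces 5 dB more.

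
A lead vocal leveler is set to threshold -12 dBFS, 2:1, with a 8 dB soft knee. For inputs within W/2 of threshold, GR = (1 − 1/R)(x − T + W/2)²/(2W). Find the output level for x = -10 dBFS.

x − T + W/2 = -10 − (-12) + 4 = 6.
GR = (1 − 1/2) × 6² / 16 = 0.5 × 36 / 16 = 1.125 dB.
Output = -10 − 1.125 = -11.125 dBFS.

-11.125 dBFS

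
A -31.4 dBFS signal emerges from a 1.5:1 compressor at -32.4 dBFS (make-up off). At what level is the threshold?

Input is 3 dB above T (since output overshoot × R = input overshoot: (-32.4 − T)·1.5 = -31.4 − T gives T = -34.4 dBFS).
Check: -34.4 + (-31.4 − (-34.4))/1.5 = -34.4 + 2 = -32.4 dBFS. ✓

-34.4 dBFS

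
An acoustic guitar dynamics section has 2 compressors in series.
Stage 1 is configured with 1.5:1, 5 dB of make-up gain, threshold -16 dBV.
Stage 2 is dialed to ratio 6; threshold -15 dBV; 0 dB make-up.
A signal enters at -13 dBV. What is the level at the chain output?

Stage 1: 3 dB above -16 dBV, reduced 1.5:1 to 2 dB above → -14 dBV; +5 dB make-up → -9 dBV.
Stage 2: 6 dB above -15 dBV, reduced 6:1 to 1 dB above → -14 dBV.

-14 dBV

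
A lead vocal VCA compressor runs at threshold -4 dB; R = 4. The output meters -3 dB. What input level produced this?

Post-compression overshoot = -3 − (-4) = 1 dB.
Undo the ratio: input overshoot = 1 × 4 = 4 dB, giving input = 0 dB.

0 dB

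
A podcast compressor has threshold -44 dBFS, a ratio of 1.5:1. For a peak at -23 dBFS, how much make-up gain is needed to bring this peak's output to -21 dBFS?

The peak compresses to -44 + 21/1.5 = -30 dBFS.
To reach -21 dBFS requires -21 − (-30) = 9 dB of make-up.

9 dB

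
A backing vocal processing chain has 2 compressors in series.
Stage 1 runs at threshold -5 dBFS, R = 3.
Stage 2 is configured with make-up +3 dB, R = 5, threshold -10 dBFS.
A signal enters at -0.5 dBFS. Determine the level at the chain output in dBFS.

Stage 1: -0.5 dBFS is 4.5 dB over -5 dBFS; at 3:1 that becomes 1.5 dB over, giving -3.5 dBFS.
Stage 2: 6.5 dB above -10 dBFS, reduced 5:1 to 1.3 dB above → -8.7 dBFS; +3 dB make-up → -5.7 dBFS.

-5.7 dBFS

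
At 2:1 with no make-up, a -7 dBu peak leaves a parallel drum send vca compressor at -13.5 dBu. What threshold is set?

Let T be the threshold. Output overshoot = (input overshoot)/R, so -13.5 − T = (-7 − T)/2.
2·(-13.5 − T) = -7 − T → 1·T = -27 − (-7) = -20.
T = -20/1 = -20 dBu.

-20 dBu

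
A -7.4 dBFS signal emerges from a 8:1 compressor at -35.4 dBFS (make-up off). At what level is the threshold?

Input is 32 dB above T (since output overshoot × R = input overshoot: (-35.4 − T)·8 = -7.4 − T gives T = -39.4 dBFS).
Check: -39.4 + (-7.4 − (-39.4))/8 = -39.4 + 4 = -35.4 dBFS. ✓

-39.4 dBFS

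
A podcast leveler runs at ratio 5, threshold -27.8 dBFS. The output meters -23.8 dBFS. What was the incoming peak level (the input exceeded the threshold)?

Post-compression overshoot = -23.8 − (-27.8) = 4 dB.
Undo the ratio: input overshoot = 4 × 5 = 20 dB, giving input = -7.8 dBFS.

-7.8 dBFS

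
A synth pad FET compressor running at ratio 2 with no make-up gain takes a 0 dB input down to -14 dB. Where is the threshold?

-28 dB

Input is 28 dB above T (since output overshoot × R = input overshoot: (-14 − T)·2 = 0 − T gives T = -28 dB).
Check: -28 + (0 − (-28))/2 = -28 + 14 = -14 dB. ✓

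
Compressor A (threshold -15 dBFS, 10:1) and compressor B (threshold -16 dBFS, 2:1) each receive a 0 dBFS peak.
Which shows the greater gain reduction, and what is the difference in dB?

A, by 5.5 dB

A: GR = 15 − 15/10 = 13.5 dB.
B: GR = 16 − 16/2 = 8 dB.
A reduces 5.5 dB more.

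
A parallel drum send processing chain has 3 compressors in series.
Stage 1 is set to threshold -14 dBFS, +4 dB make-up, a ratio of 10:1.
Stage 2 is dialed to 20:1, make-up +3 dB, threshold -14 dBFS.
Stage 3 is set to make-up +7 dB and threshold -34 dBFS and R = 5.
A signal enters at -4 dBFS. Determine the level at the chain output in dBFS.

-22.35 dBFS

Stage 1: -4 dBFS is 10 dB over -14 dBFS; at 10:1 that becomes 1 dB over, giving -13 dBFS; +4 dB make-up → -9 dBFS.
Stage 2: 5 dB above -14 dBFS, reduced 20:1 to 0.25 dB above → -13.75 dBFS; +3 dB make-up → -10.75 dBFS.
Stage 3: 23.25 dB above -34 dBFS, reduced 5:1 to 4.65 dB above → -29.35 dBFS; +7 dB make-up → -22.35 dBFS.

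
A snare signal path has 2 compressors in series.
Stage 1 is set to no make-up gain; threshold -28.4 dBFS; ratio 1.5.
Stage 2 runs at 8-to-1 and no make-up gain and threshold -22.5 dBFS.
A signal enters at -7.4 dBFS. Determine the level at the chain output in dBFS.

Stage 1: -7.4 dBFS is 21 dB over -28.4 dBFS; at 1.5:1 that becomes 14 dB over, giving -14.4 dBFS.
Stage 2: overshoot 8.1 dB → 8.1/8 = 1.0125 dB → -21.4875 dBFS.

-21.4875 dBFS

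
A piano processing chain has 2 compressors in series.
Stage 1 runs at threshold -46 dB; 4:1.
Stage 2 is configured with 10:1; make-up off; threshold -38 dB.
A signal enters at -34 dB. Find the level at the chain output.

Stage 1: -34 dB is 12 dB over -46 dB; at 4:1 that becomes 3 dB over, giving -43 dB.
Stage 2: below threshold (-43 ≤ -38); passes unchanged; output -43 dB.

-43 dB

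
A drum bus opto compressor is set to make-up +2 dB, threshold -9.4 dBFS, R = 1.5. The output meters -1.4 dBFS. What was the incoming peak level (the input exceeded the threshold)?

Stripping the +2 dB make-up gives -3.4 dBFS at the gain stage.
Post-compression overshoot = -3.4 − (-9.4) = 6 dB.
Before 1.5:1 compression the overshoot was 6 × 1.5 = 9 dB, so input = -9.4 + 9 = -0.4 dBFS.

-0.4 dBFS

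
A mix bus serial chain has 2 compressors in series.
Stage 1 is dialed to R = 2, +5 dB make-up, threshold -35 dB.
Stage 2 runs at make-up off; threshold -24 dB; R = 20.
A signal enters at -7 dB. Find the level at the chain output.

-23.6 dB

Stage 1: -7 dB is 28 dB over -35 dB; at 2:1 that becomes 14 dB over, giving -21 dB; +5 dB make-up → -16 dB.
Stage 2: 8 dB above -24 dB, reduced 20:1 to 0.4 dB above → -23.6 dB.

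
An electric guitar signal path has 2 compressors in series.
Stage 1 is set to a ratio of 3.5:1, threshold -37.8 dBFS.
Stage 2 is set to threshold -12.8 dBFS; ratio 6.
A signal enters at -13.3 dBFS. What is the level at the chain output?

-30.8 dBFS

Stage 1: 24.5 dB above -37.8 dBFS, reduced 3.5:1 to 7 dB above → -30.8 dBFS.
Stage 2: below threshold (-30.8 ≤ -12.8); passes unchanged; output -30.8 dBFS.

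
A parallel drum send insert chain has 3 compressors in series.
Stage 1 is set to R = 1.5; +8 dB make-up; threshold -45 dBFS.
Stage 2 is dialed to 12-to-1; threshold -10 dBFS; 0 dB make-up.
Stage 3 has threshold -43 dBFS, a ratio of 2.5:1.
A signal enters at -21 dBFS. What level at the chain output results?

Stage 1: overshoot 24 dB → 24/1.5 = 16 dB → -29 dBFS; +8 dB make-up → -21 dBFS.
Stage 2: -21 dBFS ≤ -10 dBFS, so stage 2 doesn't engage; output -21 dBFS.
Stage 3: -21 dBFS is 22 dB over -43 dBFS; at 2.5:1 that becomes 8.8 dB over, giving -34.2 dBFS.

-34.2 dBFS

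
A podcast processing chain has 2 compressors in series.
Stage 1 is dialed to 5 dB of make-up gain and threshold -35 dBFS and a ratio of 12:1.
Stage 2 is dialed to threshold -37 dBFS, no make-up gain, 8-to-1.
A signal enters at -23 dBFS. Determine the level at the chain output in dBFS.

Stage 1: overshoot 12 dB → 12/12 = 1 dB → -34 dBFS; +5 dB make-up → -29 dBFS.
Stage 2: -29 dBFS is 8 dB over -37 dBFS; at 8:1 that becomes 1 dB over, giving -36 dBFS.

-36 dBFS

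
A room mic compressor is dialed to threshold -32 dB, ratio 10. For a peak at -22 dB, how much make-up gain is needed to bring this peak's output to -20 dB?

Without make-up, output = threshold + overshoot/10 = -32 + 1 = -31 dB.
Gap to target: 11 dB.

11 dB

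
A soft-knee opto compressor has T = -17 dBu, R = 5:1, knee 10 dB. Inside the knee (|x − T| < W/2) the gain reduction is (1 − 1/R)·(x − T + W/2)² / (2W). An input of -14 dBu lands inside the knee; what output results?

x − T + W/2 = -14 − (-17) + 5 = 8.
GR = (1 − 1/5) × 8² / 20 = 0.8 × 64 / 20 = 2.56 dB.
Output = -14 − 2.56 = -16.56 dBu.

-16.56 dBu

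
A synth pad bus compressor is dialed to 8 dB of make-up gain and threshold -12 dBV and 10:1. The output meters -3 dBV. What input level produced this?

-2 dBV

Before make-up, the level was -3 − 8 = -11 dBV.
Post-compression overshoot = -11 − (-12) = 1 dB.
Input overshoot = R × output overshoot = 10 dB → input = -12 + 10 = -2 dBV.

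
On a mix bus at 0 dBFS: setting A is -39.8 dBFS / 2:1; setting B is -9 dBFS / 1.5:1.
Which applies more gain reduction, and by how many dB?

A: GR = 39.8 − 39.8/2 = 19.9 dB.
B: GR = 9 − 9/1.5 = 3 dB.
Difference: 16.9 dB in favour of A.

A, by 16.9 dB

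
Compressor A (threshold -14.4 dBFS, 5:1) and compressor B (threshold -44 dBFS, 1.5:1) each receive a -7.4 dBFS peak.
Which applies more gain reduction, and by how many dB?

B, by 6.6 dB

A: overshoot 7 dB → output overshoot 1.4 dB → GR 5.6 dB.
B: overshoot 36.6 dB → output overshoot 24.4 dB → GR 12.2 dB.
Difference: 6.6 dB in favour of B.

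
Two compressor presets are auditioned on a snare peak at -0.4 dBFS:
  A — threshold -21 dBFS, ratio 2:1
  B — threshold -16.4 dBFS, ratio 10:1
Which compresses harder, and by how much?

A: GR = 20.6 − 20.6/2 = 10.3 dB.
B: GR = 16 − 16/10 = 14.4 dB.
Difference: 4.1 dB in favour of B.

B, by 4.1 dB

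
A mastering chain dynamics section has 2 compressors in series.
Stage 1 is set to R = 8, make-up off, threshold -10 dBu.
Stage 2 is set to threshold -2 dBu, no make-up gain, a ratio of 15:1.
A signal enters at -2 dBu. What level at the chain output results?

-9 dBu

Stage 1: 8 dB above -10 dBu, reduced 8:1 to 1 dB above → -9 dBu.
Stage 2: below threshold (-9 ≤ -2); passes unchanged; output -9 dBu.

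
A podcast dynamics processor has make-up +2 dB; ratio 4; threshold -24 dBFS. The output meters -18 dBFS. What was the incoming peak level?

-8 dBFS

Remove make-up: -18 − 2 = -20 dBFS.
The compressed level sits -20 − (-24) = 4 dB over threshold.
Before 4:1 compression the overshoot was 4 × 4 = 16 dB, so input = -24 + 16 = -8 dBFS.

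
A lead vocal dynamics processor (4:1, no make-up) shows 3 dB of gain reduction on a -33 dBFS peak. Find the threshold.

Let T be the threshold. Output overshoot = (input overshoot)/R, so -36 − T = (-33 − T)/4.
4·(-36 − T) = -33 − T → 3·T = -144 − (-33) = -111.
T = -111/3 = -37 dBFS.

-37 dBFS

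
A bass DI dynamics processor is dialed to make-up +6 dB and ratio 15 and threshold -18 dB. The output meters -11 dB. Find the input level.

Before make-up, the level was -11 − 6 = -17 dB.
That's 1 dB above the -18 dB threshold.
Input overshoot = R × output overshoot = 15 dB → input = -18 + 15 = -3 dB.

-3 dB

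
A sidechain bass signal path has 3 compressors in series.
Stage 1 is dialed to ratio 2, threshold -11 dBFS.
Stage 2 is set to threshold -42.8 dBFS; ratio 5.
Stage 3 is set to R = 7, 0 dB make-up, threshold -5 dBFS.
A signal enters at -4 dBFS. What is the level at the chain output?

-35.74 dBFS

Stage 1: overshoot 7 dB → 7/2 = 3.5 dB → -7.5 dBFS.
Stage 2: -7.5 dBFS is 35.3 dB over -42.8 dBFS; at 5:1 that becomes 7.06 dB over, giving -35.74 dBFS.
Stage 3: -35.74 dBFS ≤ -5 dBFS, so stage 3 doesn't engage; output -35.74 dBFS.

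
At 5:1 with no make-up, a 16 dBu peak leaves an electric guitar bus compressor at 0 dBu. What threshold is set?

-4 dBu

Let T be the threshold. Output overshoot = (input overshoot)/R, so 0 − T = (16 − T)/5.
5·(0 − T) = 16 − T → 4·T = 0 − 16 = -16.
T = -16/4 = -4 dBu.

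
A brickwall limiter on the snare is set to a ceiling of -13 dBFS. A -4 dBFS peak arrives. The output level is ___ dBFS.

At ∞:1, everything above -13 dBFS is held at the ceiling.

-13 dBFS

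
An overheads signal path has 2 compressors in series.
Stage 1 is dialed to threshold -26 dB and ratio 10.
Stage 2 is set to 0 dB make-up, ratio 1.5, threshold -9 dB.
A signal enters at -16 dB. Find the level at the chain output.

-25 dB

Stage 1: overshoot 10 dB → 10/10 = 1 dB → -25 dB.
Stage 2: below threshold (-25 ≤ -9); passes unchanged; output -25 dB.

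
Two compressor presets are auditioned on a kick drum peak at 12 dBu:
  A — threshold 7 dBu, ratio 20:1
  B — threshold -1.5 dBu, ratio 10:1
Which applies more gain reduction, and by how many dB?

B, by 7.4 dB

A: 5 dB over, compressed to 0.25 dB over, so 4.75 dB of GR.
B: 13.5 dB over, compressed to 1.35 dB over, so 12.15 dB of GR.
Difference: 7.4 dB in favour of B.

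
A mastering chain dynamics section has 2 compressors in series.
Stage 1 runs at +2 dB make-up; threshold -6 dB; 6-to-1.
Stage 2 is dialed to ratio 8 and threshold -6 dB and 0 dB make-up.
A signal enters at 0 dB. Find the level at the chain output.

Stage 1: 6 dB above -6 dB, reduced 6:1 to 1 dB above → -5 dB; +2 dB make-up → -3 dB.
Stage 2: -3 dB is 3 dB over -6 dB; at 8:1 that becomes 0.375 dB over, giving -5.625 dB.

-5.625 dB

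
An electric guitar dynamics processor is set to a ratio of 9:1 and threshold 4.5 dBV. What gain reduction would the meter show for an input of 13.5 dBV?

8 dB

13.5 dBV exceeds the threshold by 9 dB.
At 9:1, output sits 9/9 = 1 dB above threshold.
So the signal is attenuated by 9 − 1 = 8 dB.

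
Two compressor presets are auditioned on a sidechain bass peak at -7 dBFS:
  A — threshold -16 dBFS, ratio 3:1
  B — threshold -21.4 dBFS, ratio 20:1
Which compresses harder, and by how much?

B, by 7.68 dB

A: 9 dB over, compressed to 3 dB over, so 6 dB of GR.
B: 14.4 dB over, compressed to 0.72 dB over, so 13.68 dB of GR.
B reduces 7.68 dB more.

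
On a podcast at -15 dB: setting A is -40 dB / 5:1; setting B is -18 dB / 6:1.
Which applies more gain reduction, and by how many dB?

A: GR = 25 − 25/5 = 20 dB.
B: GR = 3 − 3/6 = 2.5 dB.
A reduces 17.5 dB more.

A, by 17.5 dB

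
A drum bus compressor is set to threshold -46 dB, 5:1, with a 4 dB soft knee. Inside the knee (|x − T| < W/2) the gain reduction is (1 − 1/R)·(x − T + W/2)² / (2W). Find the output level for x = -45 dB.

x − T + W/2 = -45 − (-46) + 2 = 3.
GR = (1 − 1/5) × 3² / 8 = 0.8 × 9 / 8 = 0.9 dB.
Output = -45 − 0.9 = -45.9 dB.

-45.9 dB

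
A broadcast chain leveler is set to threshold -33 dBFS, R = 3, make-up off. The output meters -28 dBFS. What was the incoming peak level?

That's 5 dB above the -33 dBFS threshold.
Undo the ratio: input overshoot = 5 × 3 = 15 dB, giving input = -18 dBFS.

-18 dBFS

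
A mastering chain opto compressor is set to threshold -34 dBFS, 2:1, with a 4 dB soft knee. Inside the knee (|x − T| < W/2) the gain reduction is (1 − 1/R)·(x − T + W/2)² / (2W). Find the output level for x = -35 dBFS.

-35.0625 dBFS

x − T + W/2 = -35 − (-34) + 2 = 1.
GR = (1 − 1/2) × 1² / 8 = 0.5 × 1 / 8 = 0.0625 dB.
Output = -35 − 0.0625 = -35.0625 dBFS.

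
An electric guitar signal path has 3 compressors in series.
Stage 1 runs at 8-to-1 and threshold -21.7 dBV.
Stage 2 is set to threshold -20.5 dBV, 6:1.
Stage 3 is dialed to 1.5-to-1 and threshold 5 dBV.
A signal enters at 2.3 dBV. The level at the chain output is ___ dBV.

-20.2 dBV

Stage 1: 24 dB above -21.7 dBV, reduced 8:1 to 3 dB above → -18.7 dBV.
Stage 2: overshoot 1.8 dB → 1.8/6 = 0.3 dB → -20.2 dBV.
Stage 3: -20.2 dBV is at or below the 5 dBV threshold — no compression; output -20.2 dBV.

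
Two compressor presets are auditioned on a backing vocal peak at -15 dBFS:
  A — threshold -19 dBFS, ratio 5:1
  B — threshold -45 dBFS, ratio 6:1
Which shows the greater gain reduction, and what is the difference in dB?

B, by 21.8 dB

A: 4 dB over, compressed to 0.8 dB over, so 3.2 dB of GR.
B: 30 dB over, compressed to 5 dB over, so 25 dB of GR.
B applies 21.8 dB more gain reduction.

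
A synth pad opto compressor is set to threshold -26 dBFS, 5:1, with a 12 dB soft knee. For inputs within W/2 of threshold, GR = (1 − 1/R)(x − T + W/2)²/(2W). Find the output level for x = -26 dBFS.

-27.2 dBFS

x − T + W/2 = -26 − (-26) + 6 = 6.
GR = (1 − 1/5) × 6² / 24 = 0.8 × 36 / 24 = 1.2 dB.
Output = -26 − 1.2 = -27.2 dBFS.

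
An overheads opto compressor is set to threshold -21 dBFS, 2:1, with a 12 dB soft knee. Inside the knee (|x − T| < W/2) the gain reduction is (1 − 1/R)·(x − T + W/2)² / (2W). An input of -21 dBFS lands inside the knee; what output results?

x − T + W/2 = -21 − (-21) + 6 = 6.
GR = (1 − 1/2) × 6² / 24 = 0.5 × 36 / 24 = 0.75 dB.
Output = -21 − 0.75 = -21.75 dBFS.

-21.75 dBFS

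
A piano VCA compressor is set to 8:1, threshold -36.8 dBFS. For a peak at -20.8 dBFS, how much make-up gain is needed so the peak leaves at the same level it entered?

The peak compresses to -36.8 + 16/8 = -34.8 dBFS.
To reach -20.8 dBFS requires -20.8 − (-34.8) = 14 dB of make-up.

14 dB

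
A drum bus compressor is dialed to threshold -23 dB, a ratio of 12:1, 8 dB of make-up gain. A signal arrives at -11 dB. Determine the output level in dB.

The input is 12 dB above the -23 dB threshold.
At 12:1 the overshoot is divided by 12, leaving 1 dB above threshold.
That puts the output at -22 dB; make-up adds 8 dB, giving -14 dB.

-14 dB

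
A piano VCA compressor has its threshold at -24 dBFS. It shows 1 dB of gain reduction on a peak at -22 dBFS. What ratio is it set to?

2:1

Input overshoot = -22 − (-24) = 2 dB.
Output overshoot = 2 − 1 = 1 dB.
Ratio = input overshoot / output overshoot = 2 / 1 = 2.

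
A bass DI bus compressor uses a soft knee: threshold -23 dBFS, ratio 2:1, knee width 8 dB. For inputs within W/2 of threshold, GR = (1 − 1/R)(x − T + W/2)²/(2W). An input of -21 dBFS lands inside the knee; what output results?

x − T + W/2 = -21 − (-23) + 4 = 6.
GR = (1 − 1/2) × 6² / 16 = 0.5 × 36 / 16 = 1.125 dB.
Output = -21 − 1.125 = -22.125 dBFS.

-22.125 dBFS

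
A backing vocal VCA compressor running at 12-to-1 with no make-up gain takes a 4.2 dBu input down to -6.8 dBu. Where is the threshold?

-7.8 dBu

Gain reduction = 4.2 − (-6.8) = 11 dB; output overshoot = GR / (R − 1) = 11 / 11 = 1 dB.
Threshold = output − output overshoot = -6.8 − 1 = -7.8 dBu.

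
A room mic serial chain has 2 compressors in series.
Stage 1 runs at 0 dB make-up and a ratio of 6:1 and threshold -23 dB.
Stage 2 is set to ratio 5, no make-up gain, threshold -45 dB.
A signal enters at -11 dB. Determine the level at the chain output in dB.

Stage 1: -11 dB is 12 dB over -23 dB; at 6:1 that becomes 2 dB over, giving -21 dB.
Stage 2: 24 dB above -45 dB, reduced 5:1 to 4.8 dB above → -40.2 dB.

-40.2 dB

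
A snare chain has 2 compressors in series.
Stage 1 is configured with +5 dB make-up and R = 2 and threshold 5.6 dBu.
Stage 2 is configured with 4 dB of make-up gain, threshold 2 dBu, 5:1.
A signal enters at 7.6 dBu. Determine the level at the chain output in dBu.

7.92 dBu

Stage 1: overshoot 2 dB → 2/2 = 1 dB → 6.6 dBu; +5 dB make-up → 11.6 dBu.
Stage 2: overshoot 9.6 dB → 9.6/5 = 1.92 dB → 3.92 dBu; +4 dB make-up → 7.92 dBu.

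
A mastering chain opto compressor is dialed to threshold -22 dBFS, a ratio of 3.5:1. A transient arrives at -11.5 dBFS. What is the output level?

-19 dBFS

-11.5 dBFS sits 10.5 dB over threshold.
At 3.5:1 the overshoot is divided by 3.5, leaving 3 dB above threshold.
So the level is -22 + 3 = -19 dBFS.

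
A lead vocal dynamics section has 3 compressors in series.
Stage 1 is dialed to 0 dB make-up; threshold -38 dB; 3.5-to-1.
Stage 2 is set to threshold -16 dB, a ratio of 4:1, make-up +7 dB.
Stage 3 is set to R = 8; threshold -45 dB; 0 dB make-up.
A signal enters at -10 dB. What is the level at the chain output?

Stage 1: 28 dB above -38 dB, reduced 3.5:1 to 8 dB above → -30 dB.
Stage 2: -30 dB is at or below the -16 dB threshold — no compression; make-up brings it to -23 dB.
Stage 3: 22 dB above -45 dB, reduced 8:1 to 2.75 dB above → -42.25 dB.

-42.25 dB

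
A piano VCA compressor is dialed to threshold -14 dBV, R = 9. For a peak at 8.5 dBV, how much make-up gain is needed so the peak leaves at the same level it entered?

20 dB

Overshoot 22.5 dB → 22.5/9 = 2.5 dB after compression, so the compressed level is -14 + 2.5 = -11.5 dBV.
Make-up = target − compressed = 8.5 − (-11.5) = 20 dB.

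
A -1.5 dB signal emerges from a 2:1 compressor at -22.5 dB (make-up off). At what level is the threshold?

Input is 42 dB above T (since output overshoot × R = input overshoot: (-22.5 − T)·2 = -1.5 − T gives T = -43.5 dB).
Check: -43.5 + (-1.5 − (-43.5))/2 = -43.5 + 21 = -22.5 dB. ✓

-43.5 dB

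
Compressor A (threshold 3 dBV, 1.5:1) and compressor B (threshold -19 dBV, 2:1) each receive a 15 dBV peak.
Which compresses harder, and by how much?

B, by 13 dB

A: 12 dB over, compressed to 8 dB over, so 4 dB of GR.
B: 34 dB over, compressed to 17 dB over, so 17 dB of GR.
B reduces 13 dB more.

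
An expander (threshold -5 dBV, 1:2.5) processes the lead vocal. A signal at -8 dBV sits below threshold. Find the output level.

The input is 3 dB below the -5 dBV threshold.
A 1:2.5 expander multiplies undershoot by 2.5: 3 × 2.5 = 7.5 dB below threshold.
Output = -5 − 7.5 = -12.5 dBV.

-12.5 dBV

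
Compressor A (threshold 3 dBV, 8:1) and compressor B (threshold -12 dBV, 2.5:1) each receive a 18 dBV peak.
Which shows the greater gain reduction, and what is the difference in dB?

A: GR = 15 − 15/8 = 13.125 dB.
B: GR = 30 − 30/2.5 = 18 dB.
B reduces 4.875 dB more.

B, by 4.875 dB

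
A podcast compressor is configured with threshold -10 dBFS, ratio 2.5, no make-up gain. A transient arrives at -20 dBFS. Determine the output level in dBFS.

-20 dBFS is 10 dB below the -10 dBFS threshold, so no gain reduction is applied.
Output = input = -20 dBFS.

-20 dBFS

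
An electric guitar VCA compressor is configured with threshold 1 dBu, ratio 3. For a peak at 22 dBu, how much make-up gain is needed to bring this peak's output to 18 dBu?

The peak compresses to 1 + 21/3 = 8 dBu.
To reach 18 dBu requires 18 − 8 = 10 dB of make-up.

10 dB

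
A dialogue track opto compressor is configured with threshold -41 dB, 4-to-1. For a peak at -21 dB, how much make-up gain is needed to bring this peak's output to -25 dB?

The peak compresses to -41 + 20/4 = -36 dB.
To reach -25 dB requires -25 − (-36) = 11 dB of make-up.

11 dB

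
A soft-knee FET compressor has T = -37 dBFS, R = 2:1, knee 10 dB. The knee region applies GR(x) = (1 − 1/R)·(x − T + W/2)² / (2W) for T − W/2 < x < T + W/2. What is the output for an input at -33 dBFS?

-35.025 dBFS

x − T + W/2 = -33 − (-37) + 5 = 9.
GR = (1 − 1/2) × 9² / 20 = 0.5 × 81 / 20 = 2.025 dB.
Output = -33 − 2.025 = -35.025 dBFS.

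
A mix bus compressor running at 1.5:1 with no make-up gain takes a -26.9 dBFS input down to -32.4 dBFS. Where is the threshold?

Input is 16.5 dB above T (since output overshoot × R = input overshoot: (-32.4 − T)·1.5 = -26.9 − T gives T = -43.4 dBFS).
Check: -43.4 + (-26.9 − (-43.4))/1.5 = -43.4 + 11 = -32.4 dBFS. ✓

-43.4 dBFS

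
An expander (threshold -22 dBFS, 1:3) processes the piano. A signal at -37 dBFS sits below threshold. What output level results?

Undershoot = (-22) − (-37) = 15 dB.
At 1:3, that expands to 45 dB under threshold.
Output = -22 − 45 = -67 dBFS.

-67 dBFS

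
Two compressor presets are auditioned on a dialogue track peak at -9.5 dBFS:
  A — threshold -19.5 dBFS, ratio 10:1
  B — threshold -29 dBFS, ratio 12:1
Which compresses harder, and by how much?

A: GR = 10 − 10/10 = 9 dB.
B: GR = 19.5 − 19.5/12 = 17.875 dB.
Difference: 8.875 dB in favour of B.

B, by 8.875 dB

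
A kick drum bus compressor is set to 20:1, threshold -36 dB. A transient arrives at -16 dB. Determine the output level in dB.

The input is 20 dB above the -36 dB threshold.
The 20 dB excess becomes 1 dB after 20:1 reduction.
Output = -36 + 1 = -35 dB.

-35 dB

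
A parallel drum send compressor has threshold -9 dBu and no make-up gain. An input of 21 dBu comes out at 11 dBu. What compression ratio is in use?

1.5:1

Input overshoot = 21 − (-9) = 30 dB; output overshoot = 11 − (-9) = 20 dB.
Ratio = 30 / 20 = 1.5.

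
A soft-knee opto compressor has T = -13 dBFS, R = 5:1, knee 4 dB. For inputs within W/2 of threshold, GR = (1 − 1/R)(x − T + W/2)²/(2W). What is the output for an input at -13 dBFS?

-13.4 dBFS

x − T + W/2 = -13 − (-13) + 2 = 2.
GR = (1 − 1/5) × 2² / 8 = 0.8 × 4 / 8 = 0.4 dB.
Output = -13 − 0.4 = -13.4 dBFS.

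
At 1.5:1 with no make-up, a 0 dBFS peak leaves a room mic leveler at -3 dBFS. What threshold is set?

Gain reduction = 0 − (-3) = 3 dB; output overshoot = GR / (R − 1) = 3 / 0.5 = 6 dB.
Threshold = output − output overshoot = -3 − 6 = -9 dBFS.

-9 dBFS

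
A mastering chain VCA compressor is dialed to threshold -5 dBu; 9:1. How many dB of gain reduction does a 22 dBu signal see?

24 dB

22 dBu exceeds the threshold by 27 dB.
A 9:1 ratio leaves 3 dB of that excess.
Gain reduction = 27 − 3 = 24 dB.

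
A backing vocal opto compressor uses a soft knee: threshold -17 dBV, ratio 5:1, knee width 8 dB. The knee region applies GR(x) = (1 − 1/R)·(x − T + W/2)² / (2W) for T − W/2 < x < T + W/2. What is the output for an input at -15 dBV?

-16.8 dBV

x − T + W/2 = -15 − (-17) + 4 = 6.
GR = (1 − 1/5) × 6² / 16 = 0.8 × 36 / 16 = 1.8 dB.
Output = -15 − 1.8 = -16.8 dBV.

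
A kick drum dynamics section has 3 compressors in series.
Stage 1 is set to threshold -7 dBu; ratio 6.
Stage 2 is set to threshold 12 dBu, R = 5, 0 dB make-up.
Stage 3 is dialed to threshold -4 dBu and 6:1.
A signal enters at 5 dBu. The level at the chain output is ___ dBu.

Stage 1: 5 dBu is 12 dB over -7 dBu; at 6:1 that becomes 2 dB over, giving -5 dBu.
Stage 2: -5 dBu is at or below the 12 dBu threshold — no compression; output -5 dBu.
Stage 3: -5 dBu is at or below the -4 dBu threshold — no compression; output -5 dBu.

-5 dBu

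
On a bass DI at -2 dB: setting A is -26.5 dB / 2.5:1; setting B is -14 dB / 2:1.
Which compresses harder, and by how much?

A: GR = 24.5 − 24.5/2.5 = 14.7 dB.
B: GR = 12 − 12/2 = 6 dB.
A applies 8.7 dB more gain reduction.

A, by 8.7 dB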